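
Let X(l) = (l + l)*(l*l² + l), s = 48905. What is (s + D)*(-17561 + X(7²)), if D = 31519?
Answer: 926230581432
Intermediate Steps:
X(l) = 2*l*(l + l³) (X(l) = (2*l)*(l³ + l) = (2*l)*(l + l³) = 2*l*(l + l³))
(s + D)*(-17561 + X(7²)) = (48905 + 31519)*(-17561 + 2*(7²)²*(1 + (7²)²)) = 80424*(-17561 + 2*49²*(1 + 49²)) = 80424*(-17561 + 2*2401*(1 + 2401)) = 80424*(-17561 + 2*2401*2402) = 80424*(-17561 + 11534404) = 80424*11516843 = 926230581432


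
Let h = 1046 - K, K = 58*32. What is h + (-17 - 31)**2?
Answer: 1494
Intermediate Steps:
K = 1856
h = -810 (h = 1046 - 1*1856 = 1046 - 1856 = -810)
h + (-17 - 31)**2 = -810 + (-17 - 31)**2 = -810 + (-48)**2 = -810 + 2304 = 1494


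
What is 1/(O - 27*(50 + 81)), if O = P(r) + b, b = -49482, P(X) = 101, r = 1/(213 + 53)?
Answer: -1/52918 ≈ -1.8897e-5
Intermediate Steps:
r = 1/266 ≈ 0.0037594
O = -49381 (O = 101 - 49482 = -49381)
1/(O - 27*(50 + 81)) = 1/(-49381 - 27*(50 + 81)) = 1/(-49381 - 27*131) = 1/(-49381 - 3537) = 1/(-52918) = -1/52918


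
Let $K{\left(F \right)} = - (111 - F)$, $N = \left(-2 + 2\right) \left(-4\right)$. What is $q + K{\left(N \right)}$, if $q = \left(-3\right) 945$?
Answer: $-2946$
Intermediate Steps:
$N = 0$ ($N = 0 \left(-4\right) = 0$)
$q = -2835$
$K{\left(F \right)} = -111 + F$
$q + K{\left(N \right)} = -2835 + \left(-111 + 0\right) = -2835 - 111 = -2946$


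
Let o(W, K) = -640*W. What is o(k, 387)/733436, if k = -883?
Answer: 141280/183359 ≈ 0.77051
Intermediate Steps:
o(k, 387)/733436 = -640*(-883)/733436 = 565120*(1/733436) = 141280/183359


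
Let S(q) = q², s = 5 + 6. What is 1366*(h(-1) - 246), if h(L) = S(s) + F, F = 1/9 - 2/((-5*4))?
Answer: -7670773/45 ≈ -1.7046e+5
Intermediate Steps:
s = 11
F = 19/90 (F = 1*(⅑) - 2/(-20) = ⅑ - 2*(-1/20) = ⅑ + ⅒ = 19/90 ≈ 0.21111)
h(L) = 10909/90 (h(L) = 11² + 19/90 = 121 + 19/90 = 10909/90)
1366*(h(-1) - 246) = 1366*(10909/90 - 246) = 1366*(-11231/90) = -7670773/45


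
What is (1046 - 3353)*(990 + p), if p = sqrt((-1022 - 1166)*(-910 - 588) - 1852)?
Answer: -2283930 - 4614*sqrt(818943) ≈ -6.4594e+6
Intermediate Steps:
p = 2*sqrt(818943) (p = sqrt(-2188*(-1498) - 1852) = sqrt(3277624 - 1852) = sqrt(3275772) = 2*sqrt(818943) ≈ 1809.9)
(1046 - 3353)*(990 + p) = (1046 - 3353)*(990 + 2*sqrt(818943)) = -2307*(990 + 2*sqrt(818943)) = -2283930 - 4614*sqrt(818943)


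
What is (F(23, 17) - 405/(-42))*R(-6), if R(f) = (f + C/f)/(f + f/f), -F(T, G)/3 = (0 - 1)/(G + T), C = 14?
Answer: 907/56 ≈ 16.196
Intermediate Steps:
F(T, G) = 3/(G + T) (F(T, G) = -3*(0 - 1)/(G + T) = -(-3)/(G + T) = 3/(G + T))
R(f) = (f + 14/f)/(1 + f) (R(f) = (f + 14/f)/(f + f/f) = (f + 14/f)/(f + 1) = (f + 14/f)/(1 + f))
(F(23, 17) - 405/(-42))*R(-6) = (3/(17 + 23) - 405/(-42))*((14 + (-6)**2)/((-6)*(1 - 6))) = (3/40 - 405*(-1/42))*(-1/6*(14 + 36)/(-5)) = (3*(1/40) + 135/14)*(-1/6*(-1/5)*50) = (3/40 + 135/14)*(5/3) = (2721/280)*(5/3) = 907/56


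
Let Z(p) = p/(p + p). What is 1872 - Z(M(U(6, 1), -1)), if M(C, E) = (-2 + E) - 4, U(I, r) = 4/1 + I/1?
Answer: 3743/2 ≈ 1871.5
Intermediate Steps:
U(I, r) = 4 + I (U(I, r) = 4*1 + I*1 = 4 + I)
M(C, E) = -6 + E
Z(p) = 1/2 (Z(p) = p/((2*p)) = (1/(2*p))*p = 1/2)
1872 - Z(M(U(6, 1), -1)) = 1872 - 1*1/2 = 1872 - 1/2 = 3743/2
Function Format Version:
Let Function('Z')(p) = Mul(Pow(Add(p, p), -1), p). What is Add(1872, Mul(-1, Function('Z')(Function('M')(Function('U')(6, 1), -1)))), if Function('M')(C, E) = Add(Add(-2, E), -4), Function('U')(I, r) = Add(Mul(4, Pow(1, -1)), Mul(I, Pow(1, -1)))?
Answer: Rational(3743, 2) ≈ 1871.5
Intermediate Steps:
Function('U')(I, r) = Add(4, I) (Function('U')(I, r) = Add(Mul(4, 1), Mul(I, 1)) = Add(4, I))
Function('M')(C, E) = Add(-6, E)
Function('Z')(p) = Rational(1, 2) (Function('Z')(p) = Mul(Pow(Mul(2, p), -1), p) = Mul(Mul(Rational(1, 2), Pow(p, -1)), p) = Rational(1, 2))
Add(1872, Mul(-1, Function('Z')(Function('M')(Function('U')(6, 1), -1)))) = Add(1872, Mul(-1, Rational(1, 2))) = Add(1872, Rational(-1, 2)) = Rational(3743, 2)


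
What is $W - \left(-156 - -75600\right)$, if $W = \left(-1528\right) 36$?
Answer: $-130452$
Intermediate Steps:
$W = -55008$
$W - \left(-156 - -75600\right) = -55008 - \left(-156 - -75600\right) = -55008 - \left(-156 + 75600\right) = -55008 - 75444 = -130452$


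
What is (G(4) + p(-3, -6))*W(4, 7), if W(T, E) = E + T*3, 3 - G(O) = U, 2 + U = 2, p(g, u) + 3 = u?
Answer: -114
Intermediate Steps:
p(g, u) = -3 + u
U = 0 (U = -2 + 2 = 0)
G(O) = 3 (G(O) = 3 - 1*0 = 3 + 0 = 3)
W(T, E) = E + 3*T
(G(4) + p(-3, -6))*W(4, 7) = (3 + (-3 - 6))*(7 + 3*4) = (3 - 9)*(7 + 12) = -6*19 = -114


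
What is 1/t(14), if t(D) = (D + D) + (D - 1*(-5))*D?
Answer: 1/294 ≈ 0.0034014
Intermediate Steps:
t(D) = 2*D + D*(5 + D) (t(D) = 2*D + (D + 5)*D = 2*D + (5 + D)*D = 2*D + D*(5 + D))
1/t(14) = 1/(14*(7 + 14)) = 1/(14*21) = 1/294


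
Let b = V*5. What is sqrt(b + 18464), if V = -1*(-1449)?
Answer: sqrt(25709) ≈ 160.34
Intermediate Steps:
V = 1449
b = 7245 (b = 1449*5 = 7245)
sqrt(b + 18464) = sqrt(7245 + 18464) = sqrt(25709)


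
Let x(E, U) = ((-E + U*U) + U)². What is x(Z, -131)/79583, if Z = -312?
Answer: 300744964/79583 ≈ 3779.0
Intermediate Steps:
x(E, U) = (U + U² - E)² (x(E, U) = ((-E + U²) + U)² = ((U² - E) + U)² = (U + U² - E)²)
x(Z, -131)/79583 = (-131 + (-131)² - 1*(-312))²/79583 = (-131 + 17161 + 312)²*(1/79583) = 17342²*(1/79583) = 300744964*(1/79583) = 300744964/79583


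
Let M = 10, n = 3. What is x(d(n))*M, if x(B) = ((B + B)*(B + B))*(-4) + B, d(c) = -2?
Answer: -660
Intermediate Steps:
x(B) = B - 16*B**2 (x(B) = ((2*B)*(2*B))*(-4) + B = (4*B**2)*(-4) + B = -16*B**2 + B = B - 16*B**2)
x(d(n))*M = -2*(1 - 16*(-2))*10 = -2*(1 + 32)*10 = -2*33*10 = -66*10 = -660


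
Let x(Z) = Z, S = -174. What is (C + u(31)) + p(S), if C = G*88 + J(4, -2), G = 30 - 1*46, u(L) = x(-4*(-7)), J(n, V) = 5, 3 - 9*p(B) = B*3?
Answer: -3950/3 ≈ -1316.7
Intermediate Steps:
p(B) = 1/3 - B/3 (p(B) = 1/3 - B*3/9 = 1/3 - B/3)
u(L) = 28 (u(L) = -4*(-7) = 28)
G = -16 (G = 30 - 46 = -16)
C = -1403 (C = -16*88 + 5 = -1408 + 5 = -1403)
(C + u(31)) + p(S) = (-1403 + 28) + (1/3 - 1/3*(-174)) = -1375 + (1/3 + 58) = -1375 + 175/3 = -3950/3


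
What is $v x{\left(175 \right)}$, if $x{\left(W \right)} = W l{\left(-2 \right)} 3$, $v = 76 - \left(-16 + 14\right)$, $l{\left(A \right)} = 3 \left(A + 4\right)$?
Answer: $245700$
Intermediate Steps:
$l{\left(A \right)} = 12 + 3 A$ ($l{\left(A \right)} = 3 \left(4 + A\right) = 12 + 3 A$)
$v = 78$ ($v = 76 - -2 = 76 + 2 = 78$)
$x{\left(W \right)} = 18 W$ ($x{\left(W \right)} = W \left(12 + 3 \left(-2\right)\right) 3 = W \left(12 - 6\right) 3 = W 6 \cdot 3 = 6 W 3 = 18 W$)
$v x{\left(175 \right)} = 78 \cdot 18 \cdot 175 = 78 \cdot 3150 = 245700$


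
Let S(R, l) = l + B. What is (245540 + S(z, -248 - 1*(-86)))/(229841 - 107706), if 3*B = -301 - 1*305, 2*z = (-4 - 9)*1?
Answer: 245176/122135 ≈ 2.0074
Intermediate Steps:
z = -13/2 (z = ((-4 - 9)*1)/2 = (-13*1)/2 = (½)*(-13) = -13/2 ≈ -6.5000)
B = -202 (B = (-301 - 1*305)/3 = (-301 - 305)/3 = (⅓)*(-606) = -202)
S(R, l) = -202 + l (S(R, l) = l - 202 = -202 + l)
(245540 + S(z, -248 - 1*(-86)))/(229841 - 107706) = (245540 + (-202 + (-248 - 1*(-86))))/(229841 - 107706) = (245540 + (-202 + (-248 + 86)))/122135 = (245540 + (-202 - 162))*(1/122135) = (245540 - 364)*(1/122135) = 245176*(1/122135) = 245176/122135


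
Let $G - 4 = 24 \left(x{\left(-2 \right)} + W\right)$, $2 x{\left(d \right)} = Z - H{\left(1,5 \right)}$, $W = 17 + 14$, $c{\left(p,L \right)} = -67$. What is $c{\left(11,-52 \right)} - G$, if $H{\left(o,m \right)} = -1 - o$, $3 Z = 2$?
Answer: $-847$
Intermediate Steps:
$Z = \frac{2}{3}$ ($Z = \frac{1}{3} \cdot 2 = \frac{2}{3} \approx 0.66667$)
$W = 31$
$x{\left(d \right)} = \frac{4}{3}$ ($x{\left(d \right)} = \frac{\frac{2}{3} - \left(-1 - 1\right)}{2} = \frac{\frac{2}{3} - -2}{2} = \frac{\frac{2}{3} + 2}{2} = \frac{1}{2} \cdot \frac{8}{3} = \frac{4}{3}$)
$G = 780$ ($G = 4 + 24 \left(\frac{4}{3} + 31\right) = 4 + 24 \cdot \frac{97}{3} = 4 + 776 = 780$)
$c{\left(11,-52 \right)} - G = -67 - 780 = -847$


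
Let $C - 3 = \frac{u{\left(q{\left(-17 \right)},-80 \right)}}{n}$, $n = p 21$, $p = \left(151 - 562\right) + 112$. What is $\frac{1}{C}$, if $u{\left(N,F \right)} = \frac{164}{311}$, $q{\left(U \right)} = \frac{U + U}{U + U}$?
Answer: $\frac{1952769}{5858143} \approx 0.33334$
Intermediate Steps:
$p = -299$ ($p = -411 + 112 = -299$)
$q{\left(U \right)} = 1$ ($q{\left(U \right)} = \frac{2 U}{2 U} = 2 U \frac{1}{2 U} = 1$)
$u{\left(N,F \right)} = \frac{164}{311}$ ($u{\left(N,F \right)} = 164 \cdot \frac{1}{311} = \frac{164}{311}$)
$n = -6279$ ($n = \left(-299\right) 21 = -6279$)
$C = \frac{5858143}{1952769}$ ($C = 3 + \frac{164}{311 \left(-6279\right)} = 3 + \frac{164}{311} \left(- \frac{1}{6279}\right) = 3 - \frac{164}{1952769} = \frac{5858143}{1952769} \approx 2.9999$)
$\frac{1}{C} = \frac{1}{\frac{5858143}{1952769}} = \frac{1952769}{5858143}$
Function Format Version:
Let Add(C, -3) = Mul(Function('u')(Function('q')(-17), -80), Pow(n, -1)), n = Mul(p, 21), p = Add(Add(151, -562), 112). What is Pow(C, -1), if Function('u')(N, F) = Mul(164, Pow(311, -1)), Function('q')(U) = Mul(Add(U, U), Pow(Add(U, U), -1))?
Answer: Rational(1952769, 5858143) ≈ 0.33334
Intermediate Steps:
p = -299 (p = Add(-411, 112) = -299)
Function('q')(U) = 1 (Function('q')(U) = Mul(Mul(2, U), Pow(Mul(2, U), -1)) = Mul(Mul(2, U), Mul(Rational(1, 2), Pow(U, -1))) = 1)
Function('u')(N, F) = Rational(164, 311) (Function('u')(N, F) = Mul(164, Rational(1, 311)) = Rational(164, 311))
n = -6279 (n = Mul(-299, 21) = -6279)
C = Rational(5858143, 1952769) (C = Add(3, Mul(Rational(164, 311), Pow(-6279, -1))) = Add(3, Mul(Rational(164, 311), Rational(-1, 6279))) = Add(3, Rational(-164, 1952769)) = Rational(5858143, 1952769) ≈ 2.9999)
Pow(C, -1) = Pow(Rational(5858143, 1952769), -1) = Rational(1952769, 5858143)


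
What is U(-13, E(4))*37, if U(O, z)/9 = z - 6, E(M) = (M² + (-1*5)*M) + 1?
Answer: -2997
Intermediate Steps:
E(M) = 1 + M² - 5*M (E(M) = (M² - 5*M) + 1 = 1 + M² - 5*M)
U(O, z) = -54 + 9*z (U(O, z) = 9*(z - 6) = 9*(-6 + z) = -54 + 9*z)
U(-13, E(4))*37 = (-54 + 9*(1 + 4² - 5*4))*37 = (-54 + 9*(1 + 16 - 20))*37 = (-54 + 9*(-3))*37 = (-54 - 27)*37 = -81*37 = -2997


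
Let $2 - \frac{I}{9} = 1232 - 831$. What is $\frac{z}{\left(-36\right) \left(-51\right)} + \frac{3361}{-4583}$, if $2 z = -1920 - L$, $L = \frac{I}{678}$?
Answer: $- \frac{1590789767}{1267767792} \approx -1.2548$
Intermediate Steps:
$I = -3591$ ($I = 18 - 9 \left(1232 - 831\right) = 18 - 3609 = -3591$)
$L = - \frac{1197}{226}$ ($L = - \frac{3591}{678} = \left(-3591\right) \frac{1}{678} = - \frac{1197}{226} \approx -5.2965$)
$z = - \frac{432723}{452}$ ($z = \frac{-1920 - - \frac{1197}{226}}{2} = \frac{-1920 + \frac{1197}{226}}{2} = \frac{1}{2} \left(- \frac{432723}{226}\right) = - \frac{432723}{452} \approx -957.35$)
$\frac{z}{\left(-36\right) \left(-51\right)} + \frac{3361}{-4583} = - \frac{432723}{452 \left(\left(-36\right) \left(-51\right)\right)} + \frac{3361}{-4583} = - \frac{432723}{452 \cdot 1836} + 3361 \left(- \frac{1}{4583}\right) = \left(- \frac{432723}{452}\right) \frac{1}{1836} - \frac{3361}{4583} = - \frac{144241}{276624} - \frac{3361}{4583} = - \frac{1590789767}{1267767792}$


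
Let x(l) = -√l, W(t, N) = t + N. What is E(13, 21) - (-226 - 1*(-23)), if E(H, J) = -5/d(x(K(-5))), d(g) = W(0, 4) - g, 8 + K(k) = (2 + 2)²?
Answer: 401/2 + 5*√2/4 ≈ 202.27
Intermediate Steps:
W(t, N) = N + t
K(k) = 8 (K(k) = -8 + (2 + 2)² = -8 + 4² = -8 + 16 = 8)
d(g) = 4 - g (d(g) = (4 + 0) - g = 4 - g)
E(H, J) = -5/(4 + 2*√2) (E(H, J) = -5/(4 - (-1)*√8) = -5/(4 - (-1)*2*√2) = -5/(4 - (-2)*√2) = -5/(4 + 2*√2))
E(13, 21) - (-226 - 1*(-23)) = (-5/2 + 5*√2/4) - (-226 - 1*(-23)) = (-5/2 + 5*√2/4) - (-226 + 23) = (-5/2 + 5*√2/4) - 1*(-203) = (-5/2 + 5*√2/4) + 203 = 401/2 + 5*√2/4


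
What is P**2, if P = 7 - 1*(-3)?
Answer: 100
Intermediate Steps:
P = 10 (P = 7 + 3 = 10)
P**2 = 10**2 = 100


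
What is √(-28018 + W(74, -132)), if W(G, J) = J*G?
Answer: I*√37786 ≈ 194.39*I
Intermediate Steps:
W(G, J) = G*J
√(-28018 + W(74, -132)) = √(-28018 + 74*(-132)) = √(-28018 - 9768) = √(-37786) = I*√37786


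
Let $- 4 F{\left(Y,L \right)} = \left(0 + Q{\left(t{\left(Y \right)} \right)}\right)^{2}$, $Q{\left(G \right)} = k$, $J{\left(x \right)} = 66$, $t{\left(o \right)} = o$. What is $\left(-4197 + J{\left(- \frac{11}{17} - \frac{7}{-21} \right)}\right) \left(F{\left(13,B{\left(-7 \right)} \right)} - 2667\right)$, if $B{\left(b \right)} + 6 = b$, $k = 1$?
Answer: $\frac{44073639}{4} \approx 1.1018 \cdot 10^{7}$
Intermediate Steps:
$B{\left(b \right)} = -6 + b$
$Q{\left(G \right)} = 1$
$F{\left(Y,L \right)} = - \frac{1}{4}$ ($F{\left(Y,L \right)} = - \frac{\left(0 + 1\right)^{2}}{4} = - \frac{1^{2}}{4} = \left(- \frac{1}{4}\right) 1 = - \frac{1}{4}$)
$\left(-4197 + J{\left(- \frac{11}{17} - \frac{7}{-21} \right)}\right) \left(F{\left(13,B{\left(-7 \right)} \right)} - 2667\right) = \left(-4197 + 66\right) \left(- \frac{1}{4} - 2667\right) = \left(-4131\right) \left(- \frac{10669}{4}\right) = \frac{44073639}{4}$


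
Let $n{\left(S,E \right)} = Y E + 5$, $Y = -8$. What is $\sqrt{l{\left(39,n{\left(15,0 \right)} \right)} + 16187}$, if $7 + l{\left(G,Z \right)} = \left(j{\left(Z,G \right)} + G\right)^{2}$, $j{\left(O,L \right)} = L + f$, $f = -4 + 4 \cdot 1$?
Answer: $22 \sqrt{46} \approx 149.21$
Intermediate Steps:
$f = 0$ ($f = -4 + 4 = 0$)
$n{\left(S,E \right)} = 5 - 8 E$ ($n{\left(S,E \right)} = - 8 E + 5 = 5 - 8 E$)
$j{\left(O,L \right)} = L$ ($j{\left(O,L \right)} = L + 0 = L$)
$l{\left(G,Z \right)} = -7 + 4 G^{2}$ ($l{\left(G,Z \right)} = -7 + \left(G + G\right)^{2} = -7 + \left(2 G\right)^{2} = -7 + 4 G^{2}$)
$\sqrt{l{\left(39,n{\left(15,0 \right)} \right)} + 16187} = \sqrt{\left(-7 + 4 \cdot 39^{2}\right) + 16187} = \sqrt{\left(-7 + 4 \cdot 1521\right) + 16187} = \sqrt{\left(-7 + 6084\right) + 16187} = \sqrt{6077 + 16187} = \sqrt{22264} = 22 \sqrt{46}$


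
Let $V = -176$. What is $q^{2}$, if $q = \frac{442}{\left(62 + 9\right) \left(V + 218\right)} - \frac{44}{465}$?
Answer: $\frac{17048641}{5934391225} \approx 0.0028729$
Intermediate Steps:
$q = \frac{4129}{77035}$ ($q = \frac{442}{\left(62 + 9\right) \left(-176 + 218\right)} - \frac{44}{465} = \frac{442}{71 \cdot 42} - \frac{44}{465} = \frac{442}{2982} - \frac{44}{465} = 442 \cdot \frac{1}{2982} - \frac{44}{465} = \frac{221}{1491} - \frac{44}{465} = \frac{4129}{77035} \approx 0.053599$)
$q^{2} = \left(\frac{4129}{77035}\right)^{2} = \frac{17048641}{5934391225}$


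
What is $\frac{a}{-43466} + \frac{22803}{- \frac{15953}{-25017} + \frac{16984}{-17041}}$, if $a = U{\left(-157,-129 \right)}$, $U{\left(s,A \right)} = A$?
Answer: $- \frac{422544008174003511}{6651760848230} \approx -63524.0$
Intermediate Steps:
$a = -129$
$\frac{a}{-43466} + \frac{22803}{- \frac{15953}{-25017} + \frac{16984}{-17041}} = - \frac{129}{-43466} + \frac{22803}{- \frac{15953}{-25017} + \frac{16984}{-17041}} = \left(-129\right) \left(- \frac{1}{43466}\right) + \frac{22803}{\left(-15953\right) \left(- \frac{1}{25017}\right) + 16984 \left(- \frac{1}{17041}\right)} = \frac{129}{43466} + \frac{22803}{\frac{15953}{25017} - \frac{16984}{17041}} = \frac{129}{43466} + \frac{22803}{- \frac{153033655}{426314697}} = \frac{129}{43466} + 22803 \left(- \frac{426314697}{153033655}\right) = \frac{129}{43466} - \frac{9721254035691}{153033655} = - \frac{422544008174003511}{6651760848230}$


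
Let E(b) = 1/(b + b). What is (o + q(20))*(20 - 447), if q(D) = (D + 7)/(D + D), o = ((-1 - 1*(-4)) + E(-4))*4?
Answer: -207949/40 ≈ -5198.7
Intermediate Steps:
E(b) = 1/(2*b)
o = 23/2 (o = ((-1 - 1*(-4)) + (1/2)/(-4))*4 = ((-1 + 4) + (1/2)*(-1/4))*4 = (3 - 1/8)*4 = (23/8)*4 = 23/2 ≈ 11.500)
q(D) = (7 + D)/(2*D) (q(D) = (7 + D)/((2*D)) = (7 + D)*(1/(2*D)) = (7 + D)/(2*D))
(o + q(20))*(20 - 447) = (23/2 + (1/2)*(7 + 20)/20)*(20 - 447) = (23/2 + (1/2)*(1/20)*27)*(-427) = (23/2 + 27/40)*(-427) = (487/40)*(-427) = -207949/40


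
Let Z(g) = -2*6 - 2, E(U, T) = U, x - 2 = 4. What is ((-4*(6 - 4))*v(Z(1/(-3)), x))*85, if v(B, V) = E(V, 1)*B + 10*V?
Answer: 16320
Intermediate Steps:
x = 6 (x = 2 + 4 = 6)
Z(g) = -14 (Z(g) = -12 - 2 = -14)
v(B, V) = 10*V + B*V (v(B, V) = V*B + 10*V = B*V + 10*V = 10*V + B*V)
((-4*(6 - 4))*v(Z(1/(-3)), x))*85 = ((-4*(6 - 4))*(6*(10 - 14)))*85 = ((-4*2)*(6*(-4)))*85 = -8*(-24)*85 = 192*85 = 16320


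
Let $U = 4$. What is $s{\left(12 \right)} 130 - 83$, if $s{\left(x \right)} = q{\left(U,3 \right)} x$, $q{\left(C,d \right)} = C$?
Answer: $6157$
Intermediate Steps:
$s{\left(x \right)} = 4 x$
$s{\left(12 \right)} 130 - 83 = 4 \cdot 12 \cdot 130 - 83 = 48 \cdot 130 - 83 = 6240 - 83 = 6157$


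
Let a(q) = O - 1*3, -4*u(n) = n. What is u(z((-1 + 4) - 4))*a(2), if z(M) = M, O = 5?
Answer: 1/2 ≈ 0.50000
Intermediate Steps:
u(n) = -n/4
a(q) = 2 (a(q) = 5 - 1*3 = 5 - 3 = 2)
u(z((-1 + 4) - 4))*a(2) = -((-1 + 4) - 4)/4*2 = -(3 - 4)/4*2 = -1/4*(-1)*2 = (1/4)*2 = 1/2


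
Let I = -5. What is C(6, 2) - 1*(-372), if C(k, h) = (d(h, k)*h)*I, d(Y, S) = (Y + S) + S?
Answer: 232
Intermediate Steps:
d(Y, S) = Y + 2*S (d(Y, S) = (S + Y) + S = Y + 2*S)
C(k, h) = -5*h*(h + 2*k) (C(k, h) = ((h + 2*k)*h)*(-5) = (h*(h + 2*k))*(-5) = -5*h*(h + 2*k))
C(6, 2) - 1*(-372) = -5*2*(2 + 2*6) - 1*(-372) = -5*2*(2 + 12) + 372 = -5*2*14 + 372 = -140 + 372 = 232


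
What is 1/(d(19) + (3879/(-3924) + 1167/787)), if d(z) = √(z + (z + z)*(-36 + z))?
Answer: 58200334180/73851479277073 - 117739569424*I*√627/73851479277073 ≈ 0.00078807 - 0.039921*I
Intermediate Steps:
d(z) = √(z + 2*z*(-36 + z)) (d(z) = √(z + (2*z)*(-36 + z)) = √(z + 2*z*(-36 + z)))
1/(d(19) + (3879/(-3924) + 1167/787)) = 1/(√(19*(-71 + 2*19)) + (3879/(-3924) + 1167/787)) = 1/(√(19*(-71 + 38)) + (3879*(-1/3924) + 1167*(1/787))) = 1/(√(19*(-33)) + (-431/436 + 1167/787)) = 1/(√(-627) + 169615/343132) = 1/(I*√627 + 169615/343132) = 1/(169615/343132 + I*√627)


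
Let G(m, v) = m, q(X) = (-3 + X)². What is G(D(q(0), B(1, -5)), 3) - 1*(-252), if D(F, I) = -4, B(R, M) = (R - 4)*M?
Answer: 248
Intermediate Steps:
B(R, M) = M*(-4 + R) (B(R, M) = (-4 + R)*M = M*(-4 + R))
G(D(q(0), B(1, -5)), 3) - 1*(-252) = -4 - 1*(-252) = -4 + 252 = 248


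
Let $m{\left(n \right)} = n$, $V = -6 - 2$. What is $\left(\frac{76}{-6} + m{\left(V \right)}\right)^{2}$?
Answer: $\frac{3844}{9} \approx 427.11$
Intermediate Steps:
$V = -8$
$\left(\frac{76}{-6} + m{\left(V \right)}\right)^{2} = \left(\frac{76}{-6} - 8\right)^{2} = \left(76 \left(- \frac{1}{6}\right) - 8\right)^{2} = \left(- \frac{38}{3} - 8\right)^{2} = \left(- \frac{62}{3}\right)^{2} = \frac{3844}{9}$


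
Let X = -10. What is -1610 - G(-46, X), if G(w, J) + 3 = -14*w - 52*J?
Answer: -2771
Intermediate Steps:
G(w, J) = -3 - 52*J - 14*w (G(w, J) = -3 + (-14*w - 52*J) = -3 + (-52*J - 14*w) = -3 - 52*J - 14*w)
-1610 - G(-46, X) = -1610 - (-3 - 52*(-10) - 14*(-46)) = -1610 - (-3 + 520 + 644) = -1610 - 1*1161 = -1610 - 1161 = -2771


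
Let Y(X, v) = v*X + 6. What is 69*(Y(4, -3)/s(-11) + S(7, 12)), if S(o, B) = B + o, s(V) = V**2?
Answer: 158217/121 ≈ 1307.6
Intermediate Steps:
Y(X, v) = 6 + X*v (Y(X, v) = X*v + 6 = 6 + X*v)
69*(Y(4, -3)/s(-11) + S(7, 12)) = 69*((6 + 4*(-3))/((-11)**2) + (12 + 7)) = 69*((6 - 12)/121 + 19) = 69*(-6*1/121 + 19) = 69*(-6/121 + 19) = 69*(2293/121) = 158217/121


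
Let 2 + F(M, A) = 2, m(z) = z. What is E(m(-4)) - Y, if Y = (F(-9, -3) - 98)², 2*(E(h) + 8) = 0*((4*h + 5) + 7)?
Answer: -9612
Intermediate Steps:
F(M, A) = 0 (F(M, A) = -2 + 2 = 0)
E(h) = -8 (E(h) = -8 + (0*((4*h + 5) + 7))/2 = -8 + (0*((5 + 4*h) + 7))/2 = -8 + (0*(12 + 4*h))/2 = -8 + (½)*0 = -8 + 0 = -8)
Y = 9604 (Y = (0 - 98)² = (-98)² = 9604)
E(m(-4)) - Y = -8 - 1*9604 = -8 - 9604 = -9612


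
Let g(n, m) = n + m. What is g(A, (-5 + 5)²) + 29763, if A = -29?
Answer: 29734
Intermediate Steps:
g(n, m) = m + n
g(A, (-5 + 5)²) + 29763 = ((-5 + 5)² - 29) + 29763 = (0² - 29) + 29763 = (0 - 29) + 29763 = -29 + 29763 = 29734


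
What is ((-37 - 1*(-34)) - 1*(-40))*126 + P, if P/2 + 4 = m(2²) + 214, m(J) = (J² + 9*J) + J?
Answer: 5194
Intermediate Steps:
m(J) = J² + 10*J
P = 532 (P = -8 + 2*(2²*(10 + 2²) + 214) = -8 + 2*(4*(10 + 4) + 214) = -8 + 2*(4*14 + 214) = -8 + 2*(56 + 214) = -8 + 2*270 = -8 + 540 = 532)
((-37 - 1*(-34)) - 1*(-40))*126 + P = ((-37 - 1*(-34)) - 1*(-40))*126 + 532 = ((-37 + 34) + 40)*126 + 532 = (-3 + 40)*126 + 532 = 37*126 + 532 = 4662 + 532 = 5194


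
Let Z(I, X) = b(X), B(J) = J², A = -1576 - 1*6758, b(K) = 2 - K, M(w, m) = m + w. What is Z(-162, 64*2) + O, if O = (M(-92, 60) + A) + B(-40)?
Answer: -6892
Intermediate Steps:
A = -8334 (A = -1576 - 6758 = -8334)
Z(I, X) = 2 - X
O = -6766 (O = ((60 - 92) - 8334) + (-40)² = (-32 - 8334) + 1600 = -8366 + 1600 = -6766)
Z(-162, 64*2) + O = (2 - 64*2) - 6766 = (2 - 1*128) - 6766 = (2 - 128) - 6766 = -126 - 6766 = -6892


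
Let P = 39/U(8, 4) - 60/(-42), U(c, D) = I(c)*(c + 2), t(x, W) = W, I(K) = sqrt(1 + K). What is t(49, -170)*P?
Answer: -3247/7 ≈ -463.86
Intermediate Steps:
U(c, D) = sqrt(1 + c)*(2 + c) (U(c, D) = sqrt(1 + c)*(c + 2) = sqrt(1 + c)*(2 + c))
P = 191/70 (P = 39/((sqrt(1 + 8)*(2 + 8))) - 60/(-42) = 39/((sqrt(9)*10)) - 60*(-1/42) = 39/((3*10)) + 10/7 = 39/30 + 10/7 = 39*(1/30) + 10/7 = 13/10 + 10/7 = 191/70 ≈ 2.7286)
t(49, -170)*P = -170*191/70 = -3247/7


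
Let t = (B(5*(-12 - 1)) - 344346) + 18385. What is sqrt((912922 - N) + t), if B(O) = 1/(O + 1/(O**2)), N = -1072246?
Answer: sqrt(1955228730924413)/34328 ≈ 1288.1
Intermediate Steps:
B(O) = 1/(O + O**(-2))
t = -89516717889/274624 (t = ((5*(-12 - 1))**2/(1 + (5*(-12 - 1))**3) - 344346) + 18385 = ((5*(-13))**2/(1 + (5*(-13))**3) - 344346) + 18385 = ((-65)**2/(1 + (-65)**3) - 344346) + 18385 = (4225/(1 - 274625) - 344346) + 18385 = (4225/(-274624) - 344346) + 18385 = (4225*(-1/274624) - 344346) + 18385 = (-4225/274624 - 344346) + 18385 = -94565680129/274624 + 18385 = -89516717889/274624 ≈ -3.2596e+5)
sqrt((912922 - N) + t) = sqrt((912922 - 1*(-1072246)) - 89516717889/274624) = sqrt((912922 + 1072246) - 89516717889/274624) = sqrt(1985168 - 89516717889/274624) = sqrt(455658058943/274624) = sqrt(1955228730924413)/34328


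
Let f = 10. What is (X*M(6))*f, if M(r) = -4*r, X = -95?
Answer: 22800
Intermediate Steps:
(X*M(6))*f = -(-380)*6*10 = -95*(-24)*10 = 2280*10 = 22800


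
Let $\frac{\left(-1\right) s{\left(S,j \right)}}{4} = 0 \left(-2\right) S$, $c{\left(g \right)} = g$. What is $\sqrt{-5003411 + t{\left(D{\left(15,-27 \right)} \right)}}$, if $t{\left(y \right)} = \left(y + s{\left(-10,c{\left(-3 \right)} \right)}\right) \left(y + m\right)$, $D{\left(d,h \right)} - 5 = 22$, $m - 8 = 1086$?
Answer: $2 i \sqrt{1243286} \approx 2230.1 i$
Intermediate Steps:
$m = 1094$ ($m = 8 + 1086 = 1094$)
$s{\left(S,j \right)} = 0$ ($s{\left(S,j \right)} = - 4 \cdot 0 \left(-2\right) S = - 4 \cdot 0 S = \left(-4\right) 0 = 0$)
$D{\left(d,h \right)} = 27$ ($D{\left(d,h \right)} = 5 + 22 = 27$)
$t{\left(y \right)} = y \left(1094 + y\right)$ ($t{\left(y \right)} = \left(y + 0\right) \left(y + 1094\right) = y \left(1094 + y\right)$)
$\sqrt{-5003411 + t{\left(D{\left(15,-27 \right)} \right)}} = \sqrt{-5003411 + 27 \left(1094 + 27\right)} = \sqrt{-5003411 + 27 \cdot 1121} = \sqrt{-5003411 + 30267} = \sqrt{-4973144} = 2 i \sqrt{1243286}$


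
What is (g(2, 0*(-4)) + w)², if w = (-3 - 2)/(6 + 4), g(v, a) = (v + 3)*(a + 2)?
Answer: 361/4 ≈ 90.250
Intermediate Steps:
g(v, a) = (2 + a)*(3 + v) (g(v, a) = (3 + v)*(2 + a) = (2 + a)*(3 + v))
w = -½ (w = -5/10 = -5*⅒ = -½ ≈ -0.50000)
(g(2, 0*(-4)) + w)² = ((6 + 2*2 + 3*(0*(-4)) + (0*(-4))*2) - ½)² = ((6 + 4 + 3*0 + 0*2) - ½)² = ((6 + 4 + 0 + 0) - ½)² = (10 - ½)² = (19/2)² = 361/4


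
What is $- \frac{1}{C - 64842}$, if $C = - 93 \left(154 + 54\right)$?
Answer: $\frac{1}{84186} \approx 1.1878 \cdot 10^{-5}$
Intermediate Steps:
$C = -19344$ ($C = \left(-93\right) 208 = -19344$)
$- \frac{1}{C - 64842} = - \frac{1}{-19344 - 64842} = - \frac{1}{-84186} = \left(-1\right) \left(- \frac{1}{84186}\right) = \frac{1}{84186}$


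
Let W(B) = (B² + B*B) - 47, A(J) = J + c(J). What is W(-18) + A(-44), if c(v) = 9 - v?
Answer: 610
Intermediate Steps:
A(J) = 9 (A(J) = J + (9 - J) = 9)
W(B) = -47 + 2*B² (W(B) = (B² + B²) - 47 = 2*B² - 47 = -47 + 2*B²)
W(-18) + A(-44) = (-47 + 2*(-18)²) + 9 = (-47 + 2*324) + 9 = (-47 + 648) + 9 = 601 + 9 = 610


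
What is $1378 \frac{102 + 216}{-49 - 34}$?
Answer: $- \frac{438204}{83} \approx -5279.6$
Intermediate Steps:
$1378 \frac{102 + 216}{-49 - 34} = 1378 \frac{318}{-83} = 1378 \cdot 318 \left(- \frac{1}{83}\right) = 1378 \left(- \frac{318}{83}\right) = - \frac{438204}{83}$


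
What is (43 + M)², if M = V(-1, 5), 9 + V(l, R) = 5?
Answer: 1521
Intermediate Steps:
V(l, R) = -4 (V(l, R) = -9 + 5 = -4)
M = -4
(43 + M)² = (43 - 4)² = 39² = 1521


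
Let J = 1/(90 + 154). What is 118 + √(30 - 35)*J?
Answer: 118 + I*√5/244 ≈ 118.0 + 0.0091642*I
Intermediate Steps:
J = 1/244 ≈ 0.0040984
118 + √(30 - 35)*J = 118 + √(30 - 35)*(1/244) = 118 + √(-5)*(1/244) = 118 + (I*√5)*(1/244) = 118 + I*√5/244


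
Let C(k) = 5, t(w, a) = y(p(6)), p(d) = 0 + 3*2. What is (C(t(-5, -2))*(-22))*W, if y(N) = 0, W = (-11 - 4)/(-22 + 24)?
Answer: 825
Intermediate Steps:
p(d) = 6 (p(d) = 0 + 6 = 6)
W = -15/2 ≈ -7.5000
t(w, a) = 0
(C(t(-5, -2))*(-22))*W = (5*(-22))*(-15/2) = -110*(-15/2) = 825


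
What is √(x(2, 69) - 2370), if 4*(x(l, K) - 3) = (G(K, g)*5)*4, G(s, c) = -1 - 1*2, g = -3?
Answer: I*√2382 ≈ 48.806*I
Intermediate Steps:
G(s, c) = -3 (G(s, c) = -1 - 2 = -3)
x(l, K) = -12 (x(l, K) = 3 + (-3*5*4)/4 = 3 + (-15*4)/4 = 3 + (¼)*(-60) = 3 - 15 = -12)
√(x(2, 69) - 2370) = √(-12 - 2370) = √(-2382) = I*√2382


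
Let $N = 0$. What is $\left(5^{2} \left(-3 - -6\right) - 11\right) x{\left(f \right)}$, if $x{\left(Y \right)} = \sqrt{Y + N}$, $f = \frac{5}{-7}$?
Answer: $\frac{64 i \sqrt{35}}{7} \approx 54.09 i$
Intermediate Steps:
$f = - \frac{5}{7}$ ($f = 5 \left(- \frac{1}{7}\right) = - \frac{5}{7} \approx -0.71429$)
$x{\left(Y \right)} = \sqrt{Y}$ ($x{\left(Y \right)} = \sqrt{Y + 0} = \sqrt{Y}$)
$\left(5^{2} \left(-3 - -6\right) - 11\right) x{\left(f \right)} = \left(5^{2} \left(-3 - -6\right) - 11\right) \sqrt{- \frac{5}{7}} = \left(25 \left(-3 + 6\right) - 11\right) \frac{i \sqrt{35}}{7} = \left(25 \cdot 3 - 11\right) \frac{i \sqrt{35}}{7} = \left(75 - 11\right) \frac{i \sqrt{35}}{7} = 64 \frac{i \sqrt{35}}{7} = \frac{64 i \sqrt{35}}{7}$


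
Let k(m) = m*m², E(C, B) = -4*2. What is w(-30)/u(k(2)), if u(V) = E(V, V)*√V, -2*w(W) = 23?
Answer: 23*√2/64 ≈ 0.50823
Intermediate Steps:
w(W) = -23/2 (w(W) = -½*23 = -23/2)
E(C, B) = -8
k(m) = m³
u(V) = -8*√V
w(-30)/u(k(2)) = -23*(-√2/32)/2 = -(-23)*√2/64 = 23*√2/64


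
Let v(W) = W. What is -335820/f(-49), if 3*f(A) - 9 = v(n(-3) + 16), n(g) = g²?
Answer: -503730/17 ≈ -29631.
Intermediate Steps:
f(A) = 34/3 (f(A) = 3 + ((-3)² + 16)/3 = 3 + (9 + 16)/3 = 3 + (⅓)*25 = 3 + 25/3 = 34/3)
-335820/f(-49) = -335820/34/3 = -335820*3/34 = -503730/17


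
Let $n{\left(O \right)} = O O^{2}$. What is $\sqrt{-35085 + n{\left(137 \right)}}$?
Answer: $2 \sqrt{634067} \approx 1592.6$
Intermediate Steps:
$n{\left(O \right)} = O^{3}$
$\sqrt{-35085 + n{\left(137 \right)}} = \sqrt{-35085 + 137^{3}} = \sqrt{-35085 + 2571353} = \sqrt{2536268} = 2 \sqrt{634067}$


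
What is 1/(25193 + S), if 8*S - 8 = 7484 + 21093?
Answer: 8/230129 ≈ 3.4763e-5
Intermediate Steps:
S = 28585/8 (S = 1 + (7484 + 21093)/8 = 1 + (1/8)*28577 = 1 + 28577/8 = 28585/8 ≈ 3573.1)
1/(25193 + S) = 1/(25193 + 28585/8) = 1/(230129/8) = 8/230129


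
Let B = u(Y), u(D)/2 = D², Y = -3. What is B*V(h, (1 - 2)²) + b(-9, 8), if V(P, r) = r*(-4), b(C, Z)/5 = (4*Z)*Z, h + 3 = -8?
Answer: 1208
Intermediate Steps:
h = -11 (h = -3 - 8 = -11)
b(C, Z) = 20*Z² (b(C, Z) = 5*((4*Z)*Z) = 5*(4*Z²) = 20*Z²)
u(D) = 2*D²
B = 18 (B = 2*(-3)² = 2*9 = 18)
V(P, r) = -4*r
B*V(h, (1 - 2)²) + b(-9, 8) = 18*(-4*(1 - 2)²) + 20*8² = 18*(-4*(-1)²) + 20*64 = 18*(-4*1) + 1280 = 18*(-4) + 1280 = -72 + 1280 = 1208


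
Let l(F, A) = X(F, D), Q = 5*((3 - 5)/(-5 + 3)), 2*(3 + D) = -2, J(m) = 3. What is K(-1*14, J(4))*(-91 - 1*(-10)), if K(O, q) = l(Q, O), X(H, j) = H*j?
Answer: 1620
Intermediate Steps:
D = -4 (D = -3 + (½)*(-2) = -3 - 1 = -4)
Q = 5 (Q = 5*(-2/(-2)) = 5*(-2*(-½)) = 5*1 = 5)
l(F, A) = -4*F (l(F, A) = F*(-4) = -4*F)
K(O, q) = -20 (K(O, q) = -4*5 = -20)
K(-1*14, J(4))*(-91 - 1*(-10)) = -20*(-91 - 1*(-10)) = -20*(-91 + 10) = -20*(-81) = 1620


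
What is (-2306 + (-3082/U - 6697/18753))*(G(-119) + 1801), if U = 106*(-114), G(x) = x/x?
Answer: -25976630139/6251 ≈ -4.1556e+6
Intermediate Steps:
G(x) = 1
U = -12084
(-2306 + (-3082/U - 6697/18753))*(G(-119) + 1801) = (-2306 + (-3082/(-12084) - 6697/18753))*(1 + 1801) = (-2306 + (-3082*(-1/12084) - 6697*1/18753))*1802 = (-2306 + (1541/6042 - 6697/18753))*1802 = (-2306 - 67631/662606)*1802 = -1528037067/662606*1802 = -25976630139/6251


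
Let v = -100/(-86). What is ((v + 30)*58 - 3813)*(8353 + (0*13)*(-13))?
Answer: -720354367/43 ≈ -1.6752e+7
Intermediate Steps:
v = 50/43 (v = -100*(-1/86) = 50/43 ≈ 1.1628)
((v + 30)*58 - 3813)*(8353 + (0*13)*(-13)) = ((50/43 + 30)*58 - 3813)*(8353 + (0*13)*(-13)) = ((1340/43)*58 - 3813)*(8353 + 0*(-13)) = (77720/43 - 3813)*(8353 + 0) = -86239/43*8353 = -720354367/43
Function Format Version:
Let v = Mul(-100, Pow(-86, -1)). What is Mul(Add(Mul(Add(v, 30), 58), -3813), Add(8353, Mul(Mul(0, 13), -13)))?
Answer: Rational(-720354367, 43) ≈ -1.6752e+7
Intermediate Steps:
v = Rational(50, 43) (v = Mul(-100, Rational(-1, 86)) = Rational(50, 43) ≈ 1.1628)
Mul(Add(Mul(Add(v, 30), 58), -3813), Add(8353, Mul(Mul(0, 13), -13))) = Mul(Add(Mul(Add(Rational(50, 43), 30), 58), -3813), Add(8353, Mul(Mul(0, 13), -13))) = Mul(Add(Mul(Rational(1340, 43), 58), -3813), Add(8353, Mul(0, -13))) = Mul(Add(Rational(77720, 43), -3813), Add(8353, 0)) = Mul(Rational(-86239, 43), 8353) = Rational(-720354367, 43)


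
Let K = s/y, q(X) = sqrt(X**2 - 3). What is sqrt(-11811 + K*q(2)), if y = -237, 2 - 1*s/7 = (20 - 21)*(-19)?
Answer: 4*I*sqrt(41461491)/237 ≈ 108.68*I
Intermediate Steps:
q(X) = sqrt(-3 + X**2)
s = -119 (s = 14 - 7*(20 - 21)*(-19) = 14 - (-7)*(-19) = 14 - 7*19 = 14 - 133 = -119)
K = 119/237 (K = -119/(-237) = -119*(-1/237) = 119/237 ≈ 0.50211)
sqrt(-11811 + K*q(2)) = sqrt(-11811 + 119*sqrt(-3 + 2**2)/237) = sqrt(-11811 + 119*sqrt(-3 + 4)/237) = sqrt(-11811 + 119*sqrt(1)/237) = sqrt(-11811 + (119/237)*1) = sqrt(-11811 + 119/237) = sqrt(-2799088/237) = 4*I*sqrt(41461491)/237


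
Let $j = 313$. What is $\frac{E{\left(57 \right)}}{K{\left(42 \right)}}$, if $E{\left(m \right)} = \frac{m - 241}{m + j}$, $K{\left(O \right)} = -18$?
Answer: $\frac{46}{1665} \approx 0.027628$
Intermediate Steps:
$E{\left(m \right)} = \frac{-241 + m}{313 + m}$ ($E{\left(m \right)} = \frac{m - 241}{m + 313} = \frac{-241 + m}{313 + m}$)
$\frac{E{\left(57 \right)}}{K{\left(42 \right)}} = \frac{\frac{1}{313 + 57} \left(-241 + 57\right)}{-18} = \frac{1}{370} \left(-184\right) \left(- \frac{1}{18}\right) = \left(- \frac{92}{185}\right) \left(- \frac{1}{18}\right) = \frac{46}{1665}$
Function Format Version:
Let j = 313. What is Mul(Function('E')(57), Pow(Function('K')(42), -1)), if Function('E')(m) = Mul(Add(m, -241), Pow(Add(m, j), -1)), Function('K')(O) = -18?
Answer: Rational(46, 1665) ≈ 0.027628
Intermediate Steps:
Function('E')(m) = Mul(Pow(Add(313, m), -1), Add(-241, m)) (Function('E')(m) = Mul(Add(m, -241), Pow(Add(m, 313), -1)) = Mul(Add(-241, m), Pow(Add(313, m), -1)) = Mul(Pow(Add(313, m), -1), Add(-241, m)))
Mul(Function('E')(57), Pow(Function('K')(42), -1)) = Mul(Mul(Pow(Add(313, 57), -1), Add(-241, 57)), Pow(-18, -1)) = Mul(Mul(Pow(370, -1), -184), Rational(-1, 18)) = Mul(Mul(Rational(1, 370), -184), Rational(-1, 18)) = Mul(Rational(-92, 185), Rational(-1, 18)) = Rational(46, 1665)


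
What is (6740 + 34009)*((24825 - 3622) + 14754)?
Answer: 1465211793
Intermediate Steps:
(6740 + 34009)*((24825 - 3622) + 14754) = 40749*(21203 + 14754) = 40749*35957 = 1465211793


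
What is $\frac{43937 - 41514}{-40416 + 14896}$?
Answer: $- \frac{2423}{25520} \approx -0.094945$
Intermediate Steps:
$\frac{43937 - 41514}{-40416 + 14896} = \frac{2423}{-25520} = 2423 \left(- \frac{1}{25520}\right) = - \frac{2423}{25520}$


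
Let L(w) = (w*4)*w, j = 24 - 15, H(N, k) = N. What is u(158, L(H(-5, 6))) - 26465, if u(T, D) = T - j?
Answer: -26316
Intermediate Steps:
j = 9
L(w) = 4*w² (L(w) = (4*w)*w = 4*w²)
u(T, D) = -9 + T (u(T, D) = T - 1*9 = T - 9 = -9 + T)
u(158, L(H(-5, 6))) - 26465 = (-9 + 158) - 26465 = 149 - 26465 = -26316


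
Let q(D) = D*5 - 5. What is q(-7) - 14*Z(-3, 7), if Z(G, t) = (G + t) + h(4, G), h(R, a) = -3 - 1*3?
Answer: -12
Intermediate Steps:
h(R, a) = -6 (h(R, a) = -3 - 3 = -6)
q(D) = -5 + 5*D (q(D) = 5*D - 5 = -5 + 5*D)
Z(G, t) = -6 + G + t (Z(G, t) = (G + t) - 6 = -6 + G + t)
q(-7) - 14*Z(-3, 7) = (-5 + 5*(-7)) - 14*(-6 - 3 + 7) = (-5 - 35) - 14*(-2) = -40 + 28 = -12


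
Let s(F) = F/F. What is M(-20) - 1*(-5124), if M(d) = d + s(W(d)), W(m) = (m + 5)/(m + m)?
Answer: 5105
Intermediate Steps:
W(m) = (5 + m)/(2*m) (W(m) = (5 + m)/((2*m)) = (5 + m)*(1/(2*m)) = (5 + m)/(2*m))
s(F) = 1
M(d) = 1 + d (M(d) = d + 1 = 1 + d)
M(-20) - 1*(-5124) = (1 - 20) - 1*(-5124) = -19 + 5124 = 5105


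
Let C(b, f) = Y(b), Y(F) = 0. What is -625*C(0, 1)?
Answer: 0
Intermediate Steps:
C(b, f) = 0
-625*C(0, 1) = -625*0 = 0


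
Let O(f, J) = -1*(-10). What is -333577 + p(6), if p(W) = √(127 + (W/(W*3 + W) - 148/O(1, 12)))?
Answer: -333577 + √11245/10 ≈ -3.3357e+5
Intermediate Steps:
O(f, J) = 10
p(W) = √11245/10 (p(W) = √(127 + (W/(W*3 + W) - 148/10)) = √(127 + (W/(3*W + W) - 148*⅒)) = √(127 + (W/((4*W)) - 74/5)) = √(127 + (W*(1/(4*W)) - 74/5)) = √(127 + (¼ - 74/5)) = √(127 - 291/20) = √(2249/20) = √11245/10)
-333577 + p(6) = -333577 + √11245/10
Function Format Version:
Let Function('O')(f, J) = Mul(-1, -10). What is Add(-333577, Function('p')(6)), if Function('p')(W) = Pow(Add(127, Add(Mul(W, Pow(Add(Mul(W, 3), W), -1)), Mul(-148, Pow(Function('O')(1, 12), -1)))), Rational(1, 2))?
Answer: Add(-333577, Mul(Rational(1, 10), Pow(11245, Rational(1, 2)))) ≈ -3.3357e+5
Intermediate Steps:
Function('O')(f, J) = 10
Function('p')(W) = Mul(Rational(1, 10), Pow(11245, Rational(1, 2))) (Function('p')(W) = Pow(Add(127, Add(Mul(W, Pow(Add(Mul(W, 3), W), -1)), Mul(-148, Pow(10, -1)))), Rational(1, 2)) = Pow(Add(127, Add(Mul(W, Pow(Add(Mul(3, W), W), -1)), Mul(-148, Rational(1, 10)))), Rational(1, 2)) = Pow(Add(127, Add(Mul(W, Pow(Mul(4, W), -1)), Rational(-74, 5))), Rational(1, 2)) = Pow(Add(127, Add(Mul(W, Mul(Rational(1, 4), Pow(W, -1))), Rational(-74, 5))), Rational(1, 2)) = Pow(Add(127, Add(Rational(1, 4), Rational(-74, 5))), Rational(1, 2)) = Pow(Add(127, Rational(-291, 20)), Rational(1, 2)) = Pow(Rational(2249, 20), Rational(1, 2)) = Mul(Rational(1, 10), Pow(11245, Rational(1, 2))))
Add(-333577, Function('p')(6)) = Add(-333577, Mul(Rational(1, 10), Pow(11245, Rational(1, 2))))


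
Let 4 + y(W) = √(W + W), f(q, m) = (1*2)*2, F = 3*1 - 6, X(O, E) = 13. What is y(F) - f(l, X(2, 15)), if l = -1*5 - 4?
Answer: -8 + I*√6 ≈ -8.0 + 2.4495*I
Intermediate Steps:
l = -9 (l = -5 - 4 = -9)
F = -3 (F = 3 - 6 = -3)
f(q, m) = 4 (f(q, m) = 2*2 = 4)
y(W) = -4 + √2*√W (y(W) = -4 + √(W + W) = -4 + √(2*W) = -4 + √2*√W)
y(F) - f(l, X(2, 15)) = (-4 + √2*√(-3)) - 1*4 = (-4 + √2*(I*√3)) - 4 = (-4 + I*√6) - 4 = -8 + I*√6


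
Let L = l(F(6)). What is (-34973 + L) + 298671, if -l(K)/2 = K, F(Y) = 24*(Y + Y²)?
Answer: 261682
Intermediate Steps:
F(Y) = 24*Y + 24*Y²
l(K) = -2*K
L = -2016 (L = -48*6*(1 + 6) = -48*6*7 = -2*1008 = -2016)
(-34973 + L) + 298671 = (-34973 - 2016) + 298671 = -36989 + 298671 = 261682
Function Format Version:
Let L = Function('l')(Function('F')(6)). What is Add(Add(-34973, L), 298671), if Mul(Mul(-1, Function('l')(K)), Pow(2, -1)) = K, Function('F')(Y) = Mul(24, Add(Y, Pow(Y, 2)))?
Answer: 261682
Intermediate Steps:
Function('F')(Y) = Add(Mul(24, Y), Mul(24, Pow(Y, 2)))
Function('l')(K) = Mul(-2, K)
L = -2016 (L = Mul(-2, Mul(24, 6, Add(1, 6))) = Mul(-2, Mul(24, 6, 7)) = Mul(-2, 1008) = -2016)
Add(Add(-34973, L), 298671) = Add(Add(-34973, -2016), 298671) = Add(-36989, 298671) = 261682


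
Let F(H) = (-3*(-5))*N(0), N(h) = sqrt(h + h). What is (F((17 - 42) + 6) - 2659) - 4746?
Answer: -7405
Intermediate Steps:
N(h) = sqrt(2)*sqrt(h) (N(h) = sqrt(2*h) = sqrt(2)*sqrt(h))
F(H) = 0 (F(H) = (-3*(-5))*(sqrt(2)*sqrt(0)) = 15*(sqrt(2)*0) = 15*0 = 0)
(F((17 - 42) + 6) - 2659) - 4746 = (0 - 2659) - 4746 = -2659 - 4746 = -7405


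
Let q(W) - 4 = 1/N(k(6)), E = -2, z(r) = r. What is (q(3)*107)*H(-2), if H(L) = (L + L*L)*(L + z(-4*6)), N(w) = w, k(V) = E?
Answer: -19474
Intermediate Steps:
k(V) = -2
q(W) = 7/2 (q(W) = 4 + 1/(-2) = 4 - 1/2 = 7/2)
H(L) = (-24 + L)*(L + L**2) (H(L) = (L + L*L)*(L - 4*6) = (L + L**2)*(L - 24) = (L + L**2)*(-24 + L) = (-24 + L)*(L + L**2))
(q(3)*107)*H(-2) = ((7/2)*107)*(-2*(-24 + (-2)**2 - 23*(-2))) = 749*(-2*(-24 + 4 + 46))/2 = 749*(-2*26)/2 = (749/2)*(-52) = -19474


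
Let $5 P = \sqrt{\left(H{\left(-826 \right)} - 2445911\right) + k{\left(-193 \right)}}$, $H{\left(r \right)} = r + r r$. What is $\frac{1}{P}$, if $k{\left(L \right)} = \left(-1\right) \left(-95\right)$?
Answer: $- \frac{5 i \sqrt{1764366}}{1764366} \approx - 0.0037642 i$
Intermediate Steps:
$H{\left(r \right)} = r + r^{2}$
$k{\left(L \right)} = 95$
$P = \frac{i \sqrt{1764366}}{5}$ ($P = \frac{\sqrt{\left(- 826 \left(1 - 826\right) - 2445911\right) + 95}}{5} = \frac{\sqrt{\left(\left(-826\right) \left(-825\right) - 2445911\right) + 95}}{5} = \frac{\sqrt{\left(681450 - 2445911\right) + 95}}{5} = \frac{\sqrt{-1764461 + 95}}{5} = \frac{\sqrt{-1764366}}{5} = \frac{i \sqrt{1764366}}{5} \approx 265.66 i$)
$\frac{1}{P} = \frac{1}{\frac{1}{5} i \sqrt{1764366}} = - \frac{5 i \sqrt{1764366}}{1764366}$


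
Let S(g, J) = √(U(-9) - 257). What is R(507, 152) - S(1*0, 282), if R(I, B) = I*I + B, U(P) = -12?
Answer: 257201 - I*√269 ≈ 2.572e+5 - 16.401*I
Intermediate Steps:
R(I, B) = B + I² (R(I, B) = I² + B = B + I²)
S(g, J) = I*√269 (S(g, J) = √(-12 - 257) = √(-269) = I*√269)
R(507, 152) - S(1*0, 282) = (152 + 507²) - I*√269 = (152 + 257049) - I*√269 = 257201 - I*√269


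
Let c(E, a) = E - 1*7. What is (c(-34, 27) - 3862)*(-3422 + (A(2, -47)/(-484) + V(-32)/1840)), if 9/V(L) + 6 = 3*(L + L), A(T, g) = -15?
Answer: 5947135250013/445280 ≈ 1.3356e+7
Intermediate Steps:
c(E, a) = -7 + E (c(E, a) = E - 7 = -7 + E)
V(L) = 9/(-6 + 6*L) (V(L) = 9/(-6 + 3*(L + L)) = 9/(-6 + 3*(2*L)) = 9/(-6 + 6*L))
(c(-34, 27) - 3862)*(-3422 + (A(2, -47)/(-484) + V(-32)/1840)) = ((-7 - 34) - 3862)*(-3422 + (-15/(-484) + (3/(2*(-1 - 32)))/1840)) = (-41 - 3862)*(-3422 + (-15*(-1/484) + ((3/2)/(-33))*(1/1840))) = -3903*(-3422 + (15/484 + ((3/2)*(-1/33))*(1/1840))) = -3903*(-3422 + (15/484 - 1/22*1/1840)) = -3903*(-3422 + (15/484 - 1/40480)) = -3903*(-3422 + 13789/445280) = -3903*(-1523734371/445280) = 5947135250013/445280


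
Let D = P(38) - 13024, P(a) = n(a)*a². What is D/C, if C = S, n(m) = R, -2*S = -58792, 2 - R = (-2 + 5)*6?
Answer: -9032/7349 ≈ -1.2290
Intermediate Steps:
R = -16 (R = 2 - (-2 + 5)*6 = 2 - 3*6 = 2 - 1*18 = 2 - 18 = -16)
S = 29396 (S = -½*(-58792) = 29396)
n(m) = -16
C = 29396
P(a) = -16*a²
D = -36128 (D = -16*38² - 13024 = -16*1444 - 13024 = -23104 - 13024 = -36128)
D/C = -36128/29396 = -36128*1/29396 = -9032/7349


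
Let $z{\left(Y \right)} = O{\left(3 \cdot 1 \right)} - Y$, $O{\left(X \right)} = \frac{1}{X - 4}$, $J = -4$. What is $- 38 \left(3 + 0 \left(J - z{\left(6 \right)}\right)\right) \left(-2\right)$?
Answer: $228$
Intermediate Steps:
$O{\left(X \right)} = \frac{1}{-4 + X}$
$z{\left(Y \right)} = -1 - Y$ ($z{\left(Y \right)} = \frac{1}{-4 + 3 \cdot 1} - Y = \frac{1}{-4 + 3} - Y = \frac{1}{-1} - Y = -1 - Y$)
$- 38 \left(3 + 0 \left(J - z{\left(6 \right)}\right)\right) \left(-2\right) = - 38 \left(3 + 0 \left(-4 - \left(-1 - 6\right)\right)\right) \left(-2\right) = - 38 \left(3 + 0 \left(-4 - -7\right)\right) \left(-2\right) = - 38 \left(3 + 0 \left(-4 + 7\right)\right) \left(-2\right) = - 38 \left(3 + 0 \cdot 3\right) \left(-2\right) = - 38 \left(3 + 0\right) \left(-2\right) = \left(-38\right) 3 \left(-2\right) = \left(-114\right) \left(-2\right) = 228$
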